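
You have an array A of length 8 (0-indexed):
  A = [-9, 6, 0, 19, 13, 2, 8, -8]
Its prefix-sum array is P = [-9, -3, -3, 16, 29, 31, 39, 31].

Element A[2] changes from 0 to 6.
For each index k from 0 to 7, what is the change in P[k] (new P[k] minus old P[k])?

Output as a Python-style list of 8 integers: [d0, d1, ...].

Answer: [0, 0, 6, 6, 6, 6, 6, 6]

Derivation:
Element change: A[2] 0 -> 6, delta = 6
For k < 2: P[k] unchanged, delta_P[k] = 0
For k >= 2: P[k] shifts by exactly 6
Delta array: [0, 0, 6, 6, 6, 6, 6, 6]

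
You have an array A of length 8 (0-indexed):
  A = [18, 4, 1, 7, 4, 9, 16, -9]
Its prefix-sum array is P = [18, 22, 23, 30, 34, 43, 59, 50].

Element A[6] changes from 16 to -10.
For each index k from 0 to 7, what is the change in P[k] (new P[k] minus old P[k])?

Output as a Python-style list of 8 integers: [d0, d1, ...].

Element change: A[6] 16 -> -10, delta = -26
For k < 6: P[k] unchanged, delta_P[k] = 0
For k >= 6: P[k] shifts by exactly -26
Delta array: [0, 0, 0, 0, 0, 0, -26, -26]

Answer: [0, 0, 0, 0, 0, 0, -26, -26]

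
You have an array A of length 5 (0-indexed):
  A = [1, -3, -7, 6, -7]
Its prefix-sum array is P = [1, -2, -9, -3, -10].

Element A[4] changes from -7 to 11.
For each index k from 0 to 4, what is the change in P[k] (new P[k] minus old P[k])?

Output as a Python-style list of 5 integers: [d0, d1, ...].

Element change: A[4] -7 -> 11, delta = 18
For k < 4: P[k] unchanged, delta_P[k] = 0
For k >= 4: P[k] shifts by exactly 18
Delta array: [0, 0, 0, 0, 18]

Answer: [0, 0, 0, 0, 18]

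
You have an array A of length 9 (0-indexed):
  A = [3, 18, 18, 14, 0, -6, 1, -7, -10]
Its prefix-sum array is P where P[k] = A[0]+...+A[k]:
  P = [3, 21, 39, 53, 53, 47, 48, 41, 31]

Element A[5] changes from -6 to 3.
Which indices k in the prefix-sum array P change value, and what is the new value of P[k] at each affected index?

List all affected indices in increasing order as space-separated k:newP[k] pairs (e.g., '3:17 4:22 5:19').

Answer: 5:56 6:57 7:50 8:40

Derivation:
P[k] = A[0] + ... + A[k]
P[k] includes A[5] iff k >= 5
Affected indices: 5, 6, ..., 8; delta = 9
  P[5]: 47 + 9 = 56
  P[6]: 48 + 9 = 57
  P[7]: 41 + 9 = 50
  P[8]: 31 + 9 = 40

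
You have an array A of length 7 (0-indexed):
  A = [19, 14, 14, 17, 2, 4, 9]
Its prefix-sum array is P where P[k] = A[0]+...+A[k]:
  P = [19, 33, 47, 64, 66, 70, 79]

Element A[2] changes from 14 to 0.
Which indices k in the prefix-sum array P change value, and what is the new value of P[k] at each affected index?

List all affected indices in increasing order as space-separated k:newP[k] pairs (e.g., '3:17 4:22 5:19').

P[k] = A[0] + ... + A[k]
P[k] includes A[2] iff k >= 2
Affected indices: 2, 3, ..., 6; delta = -14
  P[2]: 47 + -14 = 33
  P[3]: 64 + -14 = 50
  P[4]: 66 + -14 = 52
  P[5]: 70 + -14 = 56
  P[6]: 79 + -14 = 65

Answer: 2:33 3:50 4:52 5:56 6:65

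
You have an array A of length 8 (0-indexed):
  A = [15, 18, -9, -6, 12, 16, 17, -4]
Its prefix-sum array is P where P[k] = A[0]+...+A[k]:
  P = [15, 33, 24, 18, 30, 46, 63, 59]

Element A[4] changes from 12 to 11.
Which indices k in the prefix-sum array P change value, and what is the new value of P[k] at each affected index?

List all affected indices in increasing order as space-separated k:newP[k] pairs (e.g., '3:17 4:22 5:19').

P[k] = A[0] + ... + A[k]
P[k] includes A[4] iff k >= 4
Affected indices: 4, 5, ..., 7; delta = -1
  P[4]: 30 + -1 = 29
  P[5]: 46 + -1 = 45
  P[6]: 63 + -1 = 62
  P[7]: 59 + -1 = 58

Answer: 4:29 5:45 6:62 7:58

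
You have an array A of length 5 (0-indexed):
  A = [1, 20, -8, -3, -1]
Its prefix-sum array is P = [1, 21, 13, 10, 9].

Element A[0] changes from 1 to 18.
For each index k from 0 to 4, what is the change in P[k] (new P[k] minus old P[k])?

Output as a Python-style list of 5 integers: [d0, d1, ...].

Answer: [17, 17, 17, 17, 17]

Derivation:
Element change: A[0] 1 -> 18, delta = 17
For k < 0: P[k] unchanged, delta_P[k] = 0
For k >= 0: P[k] shifts by exactly 17
Delta array: [17, 17, 17, 17, 17]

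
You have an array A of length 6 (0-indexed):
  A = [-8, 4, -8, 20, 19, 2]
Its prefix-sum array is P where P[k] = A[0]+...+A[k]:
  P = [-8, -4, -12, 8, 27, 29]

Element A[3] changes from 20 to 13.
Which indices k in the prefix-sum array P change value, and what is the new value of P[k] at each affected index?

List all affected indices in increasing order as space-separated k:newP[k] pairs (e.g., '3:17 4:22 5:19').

Answer: 3:1 4:20 5:22

Derivation:
P[k] = A[0] + ... + A[k]
P[k] includes A[3] iff k >= 3
Affected indices: 3, 4, ..., 5; delta = -7
  P[3]: 8 + -7 = 1
  P[4]: 27 + -7 = 20
  P[5]: 29 + -7 = 22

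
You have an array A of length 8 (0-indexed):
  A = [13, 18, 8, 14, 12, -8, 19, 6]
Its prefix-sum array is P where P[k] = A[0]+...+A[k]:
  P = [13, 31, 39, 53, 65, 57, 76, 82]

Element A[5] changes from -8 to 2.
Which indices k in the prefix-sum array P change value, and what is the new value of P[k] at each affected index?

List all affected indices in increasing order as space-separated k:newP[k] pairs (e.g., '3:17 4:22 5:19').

P[k] = A[0] + ... + A[k]
P[k] includes A[5] iff k >= 5
Affected indices: 5, 6, ..., 7; delta = 10
  P[5]: 57 + 10 = 67
  P[6]: 76 + 10 = 86
  P[7]: 82 + 10 = 92

Answer: 5:67 6:86 7:92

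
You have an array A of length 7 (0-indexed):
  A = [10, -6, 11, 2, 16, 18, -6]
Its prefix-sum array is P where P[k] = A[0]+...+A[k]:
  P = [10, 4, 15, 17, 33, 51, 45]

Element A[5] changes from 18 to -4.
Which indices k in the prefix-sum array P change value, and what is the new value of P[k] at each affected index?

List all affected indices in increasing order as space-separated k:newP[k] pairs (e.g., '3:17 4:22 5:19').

P[k] = A[0] + ... + A[k]
P[k] includes A[5] iff k >= 5
Affected indices: 5, 6, ..., 6; delta = -22
  P[5]: 51 + -22 = 29
  P[6]: 45 + -22 = 23

Answer: 5:29 6:23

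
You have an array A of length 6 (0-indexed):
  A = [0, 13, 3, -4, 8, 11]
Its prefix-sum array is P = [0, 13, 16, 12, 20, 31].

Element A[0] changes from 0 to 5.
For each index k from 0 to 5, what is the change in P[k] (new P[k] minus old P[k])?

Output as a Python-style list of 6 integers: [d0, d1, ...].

Element change: A[0] 0 -> 5, delta = 5
For k < 0: P[k] unchanged, delta_P[k] = 0
For k >= 0: P[k] shifts by exactly 5
Delta array: [5, 5, 5, 5, 5, 5]

Answer: [5, 5, 5, 5, 5, 5]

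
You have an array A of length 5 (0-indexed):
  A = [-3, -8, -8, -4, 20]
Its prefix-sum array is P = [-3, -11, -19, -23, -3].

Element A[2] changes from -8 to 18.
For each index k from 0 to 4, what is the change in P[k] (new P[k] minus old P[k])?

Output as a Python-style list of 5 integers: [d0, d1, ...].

Element change: A[2] -8 -> 18, delta = 26
For k < 2: P[k] unchanged, delta_P[k] = 0
For k >= 2: P[k] shifts by exactly 26
Delta array: [0, 0, 26, 26, 26]

Answer: [0, 0, 26, 26, 26]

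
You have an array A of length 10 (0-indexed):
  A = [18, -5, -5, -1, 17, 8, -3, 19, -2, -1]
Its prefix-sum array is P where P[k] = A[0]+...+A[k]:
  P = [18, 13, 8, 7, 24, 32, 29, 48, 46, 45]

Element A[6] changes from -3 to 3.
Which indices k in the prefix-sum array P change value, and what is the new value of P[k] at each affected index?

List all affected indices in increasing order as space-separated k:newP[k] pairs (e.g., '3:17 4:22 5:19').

Answer: 6:35 7:54 8:52 9:51

Derivation:
P[k] = A[0] + ... + A[k]
P[k] includes A[6] iff k >= 6
Affected indices: 6, 7, ..., 9; delta = 6
  P[6]: 29 + 6 = 35
  P[7]: 48 + 6 = 54
  P[8]: 46 + 6 = 52
  P[9]: 45 + 6 = 51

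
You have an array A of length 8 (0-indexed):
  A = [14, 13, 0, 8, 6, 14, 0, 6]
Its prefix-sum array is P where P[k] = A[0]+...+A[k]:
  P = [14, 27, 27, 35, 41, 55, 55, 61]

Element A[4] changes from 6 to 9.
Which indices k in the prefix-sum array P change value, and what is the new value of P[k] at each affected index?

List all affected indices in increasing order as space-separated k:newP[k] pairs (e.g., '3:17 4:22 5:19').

Answer: 4:44 5:58 6:58 7:64

Derivation:
P[k] = A[0] + ... + A[k]
P[k] includes A[4] iff k >= 4
Affected indices: 4, 5, ..., 7; delta = 3
  P[4]: 41 + 3 = 44
  P[5]: 55 + 3 = 58
  P[6]: 55 + 3 = 58
  P[7]: 61 + 3 = 64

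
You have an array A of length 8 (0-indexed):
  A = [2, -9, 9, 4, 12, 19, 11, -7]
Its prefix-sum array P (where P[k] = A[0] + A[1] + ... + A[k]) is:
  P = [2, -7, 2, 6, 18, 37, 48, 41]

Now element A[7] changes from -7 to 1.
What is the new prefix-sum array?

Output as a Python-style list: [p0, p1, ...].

Answer: [2, -7, 2, 6, 18, 37, 48, 49]

Derivation:
Change: A[7] -7 -> 1, delta = 8
P[k] for k < 7: unchanged (A[7] not included)
P[k] for k >= 7: shift by delta = 8
  P[0] = 2 + 0 = 2
  P[1] = -7 + 0 = -7
  P[2] = 2 + 0 = 2
  P[3] = 6 + 0 = 6
  P[4] = 18 + 0 = 18
  P[5] = 37 + 0 = 37
  P[6] = 48 + 0 = 48
  P[7] = 41 + 8 = 49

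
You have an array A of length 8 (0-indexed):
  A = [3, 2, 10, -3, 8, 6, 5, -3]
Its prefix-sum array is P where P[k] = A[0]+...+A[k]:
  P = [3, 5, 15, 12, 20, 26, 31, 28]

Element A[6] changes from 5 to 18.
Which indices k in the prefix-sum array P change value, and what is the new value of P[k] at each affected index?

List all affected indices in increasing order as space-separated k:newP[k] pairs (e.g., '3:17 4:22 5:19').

Answer: 6:44 7:41

Derivation:
P[k] = A[0] + ... + A[k]
P[k] includes A[6] iff k >= 6
Affected indices: 6, 7, ..., 7; delta = 13
  P[6]: 31 + 13 = 44
  P[7]: 28 + 13 = 41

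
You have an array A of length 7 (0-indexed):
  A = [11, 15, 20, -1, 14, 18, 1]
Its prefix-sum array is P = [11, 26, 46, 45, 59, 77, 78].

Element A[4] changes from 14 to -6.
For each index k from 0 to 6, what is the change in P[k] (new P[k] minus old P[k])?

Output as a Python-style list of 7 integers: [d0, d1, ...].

Element change: A[4] 14 -> -6, delta = -20
For k < 4: P[k] unchanged, delta_P[k] = 0
For k >= 4: P[k] shifts by exactly -20
Delta array: [0, 0, 0, 0, -20, -20, -20]

Answer: [0, 0, 0, 0, -20, -20, -20]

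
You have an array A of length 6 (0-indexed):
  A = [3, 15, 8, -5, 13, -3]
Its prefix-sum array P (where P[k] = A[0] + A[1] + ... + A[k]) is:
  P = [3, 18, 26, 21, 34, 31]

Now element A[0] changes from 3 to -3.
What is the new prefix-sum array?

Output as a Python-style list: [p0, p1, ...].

Answer: [-3, 12, 20, 15, 28, 25]

Derivation:
Change: A[0] 3 -> -3, delta = -6
P[k] for k < 0: unchanged (A[0] not included)
P[k] for k >= 0: shift by delta = -6
  P[0] = 3 + -6 = -3
  P[1] = 18 + -6 = 12
  P[2] = 26 + -6 = 20
  P[3] = 21 + -6 = 15
  P[4] = 34 + -6 = 28
  P[5] = 31 + -6 = 25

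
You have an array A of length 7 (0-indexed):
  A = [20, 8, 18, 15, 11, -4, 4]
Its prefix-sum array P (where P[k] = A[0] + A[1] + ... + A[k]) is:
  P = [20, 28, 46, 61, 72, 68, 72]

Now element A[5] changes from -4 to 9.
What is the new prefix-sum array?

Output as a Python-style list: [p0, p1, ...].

Answer: [20, 28, 46, 61, 72, 81, 85]

Derivation:
Change: A[5] -4 -> 9, delta = 13
P[k] for k < 5: unchanged (A[5] not included)
P[k] for k >= 5: shift by delta = 13
  P[0] = 20 + 0 = 20
  P[1] = 28 + 0 = 28
  P[2] = 46 + 0 = 46
  P[3] = 61 + 0 = 61
  P[4] = 72 + 0 = 72
  P[5] = 68 + 13 = 81
  P[6] = 72 + 13 = 85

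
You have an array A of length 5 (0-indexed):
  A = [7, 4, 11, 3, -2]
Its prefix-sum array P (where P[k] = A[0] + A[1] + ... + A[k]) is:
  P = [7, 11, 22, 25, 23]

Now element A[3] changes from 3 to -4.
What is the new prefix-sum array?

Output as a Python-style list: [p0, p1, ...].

Change: A[3] 3 -> -4, delta = -7
P[k] for k < 3: unchanged (A[3] not included)
P[k] for k >= 3: shift by delta = -7
  P[0] = 7 + 0 = 7
  P[1] = 11 + 0 = 11
  P[2] = 22 + 0 = 22
  P[3] = 25 + -7 = 18
  P[4] = 23 + -7 = 16

Answer: [7, 11, 22, 18, 16]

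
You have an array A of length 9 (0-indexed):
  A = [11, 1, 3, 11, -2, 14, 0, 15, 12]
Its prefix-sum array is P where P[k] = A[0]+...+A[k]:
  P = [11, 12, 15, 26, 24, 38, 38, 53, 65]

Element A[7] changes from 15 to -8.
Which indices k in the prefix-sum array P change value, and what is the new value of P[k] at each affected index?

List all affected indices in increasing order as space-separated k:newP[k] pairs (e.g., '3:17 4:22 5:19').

Answer: 7:30 8:42

Derivation:
P[k] = A[0] + ... + A[k]
P[k] includes A[7] iff k >= 7
Affected indices: 7, 8, ..., 8; delta = -23
  P[7]: 53 + -23 = 30
  P[8]: 65 + -23 = 42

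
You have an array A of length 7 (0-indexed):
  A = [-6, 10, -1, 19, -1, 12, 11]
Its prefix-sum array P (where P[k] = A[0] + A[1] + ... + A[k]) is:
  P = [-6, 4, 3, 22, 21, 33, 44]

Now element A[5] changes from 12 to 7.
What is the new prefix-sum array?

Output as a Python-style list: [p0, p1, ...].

Answer: [-6, 4, 3, 22, 21, 28, 39]

Derivation:
Change: A[5] 12 -> 7, delta = -5
P[k] for k < 5: unchanged (A[5] not included)
P[k] for k >= 5: shift by delta = -5
  P[0] = -6 + 0 = -6
  P[1] = 4 + 0 = 4
  P[2] = 3 + 0 = 3
  P[3] = 22 + 0 = 22
  P[4] = 21 + 0 = 21
  P[5] = 33 + -5 = 28
  P[6] = 44 + -5 = 39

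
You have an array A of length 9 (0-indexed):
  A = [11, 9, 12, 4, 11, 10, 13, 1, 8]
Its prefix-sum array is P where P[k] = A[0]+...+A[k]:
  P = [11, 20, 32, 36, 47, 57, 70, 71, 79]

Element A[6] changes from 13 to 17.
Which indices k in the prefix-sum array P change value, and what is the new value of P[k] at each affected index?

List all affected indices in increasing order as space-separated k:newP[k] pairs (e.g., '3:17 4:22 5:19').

P[k] = A[0] + ... + A[k]
P[k] includes A[6] iff k >= 6
Affected indices: 6, 7, ..., 8; delta = 4
  P[6]: 70 + 4 = 74
  P[7]: 71 + 4 = 75
  P[8]: 79 + 4 = 83

Answer: 6:74 7:75 8:83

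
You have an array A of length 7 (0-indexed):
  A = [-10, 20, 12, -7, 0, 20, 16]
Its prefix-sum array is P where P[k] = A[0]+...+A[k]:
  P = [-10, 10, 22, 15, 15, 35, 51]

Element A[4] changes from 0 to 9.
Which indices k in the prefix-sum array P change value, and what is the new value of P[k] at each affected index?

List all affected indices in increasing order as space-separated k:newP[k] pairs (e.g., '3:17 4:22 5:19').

Answer: 4:24 5:44 6:60

Derivation:
P[k] = A[0] + ... + A[k]
P[k] includes A[4] iff k >= 4
Affected indices: 4, 5, ..., 6; delta = 9
  P[4]: 15 + 9 = 24
  P[5]: 35 + 9 = 44
  P[6]: 51 + 9 = 60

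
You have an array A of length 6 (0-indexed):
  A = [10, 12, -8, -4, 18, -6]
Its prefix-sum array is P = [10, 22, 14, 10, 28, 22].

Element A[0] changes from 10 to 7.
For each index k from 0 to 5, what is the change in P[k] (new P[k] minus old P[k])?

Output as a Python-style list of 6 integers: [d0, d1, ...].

Element change: A[0] 10 -> 7, delta = -3
For k < 0: P[k] unchanged, delta_P[k] = 0
For k >= 0: P[k] shifts by exactly -3
Delta array: [-3, -3, -3, -3, -3, -3]

Answer: [-3, -3, -3, -3, -3, -3]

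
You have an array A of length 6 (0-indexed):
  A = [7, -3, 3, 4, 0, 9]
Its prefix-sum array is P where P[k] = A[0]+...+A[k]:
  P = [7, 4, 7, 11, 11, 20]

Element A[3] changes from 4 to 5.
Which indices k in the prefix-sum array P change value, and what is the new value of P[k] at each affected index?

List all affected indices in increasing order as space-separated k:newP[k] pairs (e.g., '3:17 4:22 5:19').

P[k] = A[0] + ... + A[k]
P[k] includes A[3] iff k >= 3
Affected indices: 3, 4, ..., 5; delta = 1
  P[3]: 11 + 1 = 12
  P[4]: 11 + 1 = 12
  P[5]: 20 + 1 = 21

Answer: 3:12 4:12 5:21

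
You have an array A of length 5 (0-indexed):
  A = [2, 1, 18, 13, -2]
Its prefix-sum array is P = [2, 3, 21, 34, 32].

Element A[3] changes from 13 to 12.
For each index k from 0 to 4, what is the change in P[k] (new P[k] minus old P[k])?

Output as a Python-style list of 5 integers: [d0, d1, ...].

Answer: [0, 0, 0, -1, -1]

Derivation:
Element change: A[3] 13 -> 12, delta = -1
For k < 3: P[k] unchanged, delta_P[k] = 0
For k >= 3: P[k] shifts by exactly -1
Delta array: [0, 0, 0, -1, -1]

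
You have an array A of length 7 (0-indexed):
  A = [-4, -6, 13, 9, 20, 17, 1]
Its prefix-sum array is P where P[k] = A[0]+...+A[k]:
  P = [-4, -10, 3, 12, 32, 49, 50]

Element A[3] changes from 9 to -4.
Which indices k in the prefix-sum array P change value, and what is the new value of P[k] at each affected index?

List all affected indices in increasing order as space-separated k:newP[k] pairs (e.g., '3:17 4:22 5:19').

P[k] = A[0] + ... + A[k]
P[k] includes A[3] iff k >= 3
Affected indices: 3, 4, ..., 6; delta = -13
  P[3]: 12 + -13 = -1
  P[4]: 32 + -13 = 19
  P[5]: 49 + -13 = 36
  P[6]: 50 + -13 = 37

Answer: 3:-1 4:19 5:36 6:37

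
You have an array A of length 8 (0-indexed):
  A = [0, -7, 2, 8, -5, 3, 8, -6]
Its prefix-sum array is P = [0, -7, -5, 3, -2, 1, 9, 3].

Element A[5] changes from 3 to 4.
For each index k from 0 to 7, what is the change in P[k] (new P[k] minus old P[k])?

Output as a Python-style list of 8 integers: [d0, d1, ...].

Answer: [0, 0, 0, 0, 0, 1, 1, 1]

Derivation:
Element change: A[5] 3 -> 4, delta = 1
For k < 5: P[k] unchanged, delta_P[k] = 0
For k >= 5: P[k] shifts by exactly 1
Delta array: [0, 0, 0, 0, 0, 1, 1, 1]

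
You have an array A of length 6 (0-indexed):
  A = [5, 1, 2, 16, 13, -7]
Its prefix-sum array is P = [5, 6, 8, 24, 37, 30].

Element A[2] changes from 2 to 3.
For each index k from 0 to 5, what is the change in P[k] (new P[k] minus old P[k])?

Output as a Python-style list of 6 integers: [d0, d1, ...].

Answer: [0, 0, 1, 1, 1, 1]

Derivation:
Element change: A[2] 2 -> 3, delta = 1
For k < 2: P[k] unchanged, delta_P[k] = 0
For k >= 2: P[k] shifts by exactly 1
Delta array: [0, 0, 1, 1, 1, 1]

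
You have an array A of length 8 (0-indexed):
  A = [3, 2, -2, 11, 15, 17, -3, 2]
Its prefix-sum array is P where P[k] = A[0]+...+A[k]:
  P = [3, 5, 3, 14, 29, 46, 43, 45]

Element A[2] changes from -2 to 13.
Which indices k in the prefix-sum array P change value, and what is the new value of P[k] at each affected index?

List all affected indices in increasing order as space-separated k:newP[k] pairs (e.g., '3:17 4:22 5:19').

P[k] = A[0] + ... + A[k]
P[k] includes A[2] iff k >= 2
Affected indices: 2, 3, ..., 7; delta = 15
  P[2]: 3 + 15 = 18
  P[3]: 14 + 15 = 29
  P[4]: 29 + 15 = 44
  P[5]: 46 + 15 = 61
  P[6]: 43 + 15 = 58
  P[7]: 45 + 15 = 60

Answer: 2:18 3:29 4:44 5:61 6:58 7:60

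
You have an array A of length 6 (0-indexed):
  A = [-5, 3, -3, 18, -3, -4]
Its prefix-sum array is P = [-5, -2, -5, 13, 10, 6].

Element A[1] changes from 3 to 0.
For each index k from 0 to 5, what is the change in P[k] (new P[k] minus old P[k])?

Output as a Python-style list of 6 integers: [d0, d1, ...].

Answer: [0, -3, -3, -3, -3, -3]

Derivation:
Element change: A[1] 3 -> 0, delta = -3
For k < 1: P[k] unchanged, delta_P[k] = 0
For k >= 1: P[k] shifts by exactly -3
Delta array: [0, -3, -3, -3, -3, -3]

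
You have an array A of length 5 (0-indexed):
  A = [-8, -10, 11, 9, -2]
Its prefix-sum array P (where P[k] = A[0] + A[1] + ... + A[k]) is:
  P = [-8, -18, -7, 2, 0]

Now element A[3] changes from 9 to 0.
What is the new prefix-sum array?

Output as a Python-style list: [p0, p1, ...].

Answer: [-8, -18, -7, -7, -9]

Derivation:
Change: A[3] 9 -> 0, delta = -9
P[k] for k < 3: unchanged (A[3] not included)
P[k] for k >= 3: shift by delta = -9
  P[0] = -8 + 0 = -8
  P[1] = -18 + 0 = -18
  P[2] = -7 + 0 = -7
  P[3] = 2 + -9 = -7
  P[4] = 0 + -9 = -9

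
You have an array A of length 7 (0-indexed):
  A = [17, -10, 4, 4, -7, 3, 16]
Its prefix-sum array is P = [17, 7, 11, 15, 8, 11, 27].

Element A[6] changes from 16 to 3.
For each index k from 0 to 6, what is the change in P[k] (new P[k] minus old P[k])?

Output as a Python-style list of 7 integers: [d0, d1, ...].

Answer: [0, 0, 0, 0, 0, 0, -13]

Derivation:
Element change: A[6] 16 -> 3, delta = -13
For k < 6: P[k] unchanged, delta_P[k] = 0
For k >= 6: P[k] shifts by exactly -13
Delta array: [0, 0, 0, 0, 0, 0, -13]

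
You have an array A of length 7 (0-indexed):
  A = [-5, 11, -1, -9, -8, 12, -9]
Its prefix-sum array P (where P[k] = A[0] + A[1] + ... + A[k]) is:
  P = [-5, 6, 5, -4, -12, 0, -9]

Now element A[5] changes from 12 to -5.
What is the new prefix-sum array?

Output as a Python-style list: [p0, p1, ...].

Change: A[5] 12 -> -5, delta = -17
P[k] for k < 5: unchanged (A[5] not included)
P[k] for k >= 5: shift by delta = -17
  P[0] = -5 + 0 = -5
  P[1] = 6 + 0 = 6
  P[2] = 5 + 0 = 5
  P[3] = -4 + 0 = -4
  P[4] = -12 + 0 = -12
  P[5] = 0 + -17 = -17
  P[6] = -9 + -17 = -26

Answer: [-5, 6, 5, -4, -12, -17, -26]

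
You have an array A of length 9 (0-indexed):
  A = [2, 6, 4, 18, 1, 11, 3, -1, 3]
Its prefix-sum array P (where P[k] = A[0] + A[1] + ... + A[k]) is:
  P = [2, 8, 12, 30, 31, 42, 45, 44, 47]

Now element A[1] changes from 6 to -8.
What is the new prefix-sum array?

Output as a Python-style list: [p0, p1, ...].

Change: A[1] 6 -> -8, delta = -14
P[k] for k < 1: unchanged (A[1] not included)
P[k] for k >= 1: shift by delta = -14
  P[0] = 2 + 0 = 2
  P[1] = 8 + -14 = -6
  P[2] = 12 + -14 = -2
  P[3] = 30 + -14 = 16
  P[4] = 31 + -14 = 17
  P[5] = 42 + -14 = 28
  P[6] = 45 + -14 = 31
  P[7] = 44 + -14 = 30
  P[8] = 47 + -14 = 33

Answer: [2, -6, -2, 16, 17, 28, 31, 30, 33]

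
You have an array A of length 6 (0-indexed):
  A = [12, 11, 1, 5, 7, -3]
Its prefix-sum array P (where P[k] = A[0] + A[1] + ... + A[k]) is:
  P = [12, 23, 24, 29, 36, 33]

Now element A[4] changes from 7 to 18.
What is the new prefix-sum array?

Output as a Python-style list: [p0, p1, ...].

Answer: [12, 23, 24, 29, 47, 44]

Derivation:
Change: A[4] 7 -> 18, delta = 11
P[k] for k < 4: unchanged (A[4] not included)
P[k] for k >= 4: shift by delta = 11
  P[0] = 12 + 0 = 12
  P[1] = 23 + 0 = 23
  P[2] = 24 + 0 = 24
  P[3] = 29 + 0 = 29
  P[4] = 36 + 11 = 47
  P[5] = 33 + 11 = 44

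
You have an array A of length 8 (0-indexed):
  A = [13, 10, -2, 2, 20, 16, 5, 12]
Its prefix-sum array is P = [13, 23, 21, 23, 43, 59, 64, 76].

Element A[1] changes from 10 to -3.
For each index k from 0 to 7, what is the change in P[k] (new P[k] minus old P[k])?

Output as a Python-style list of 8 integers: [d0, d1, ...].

Answer: [0, -13, -13, -13, -13, -13, -13, -13]

Derivation:
Element change: A[1] 10 -> -3, delta = -13
For k < 1: P[k] unchanged, delta_P[k] = 0
For k >= 1: P[k] shifts by exactly -13
Delta array: [0, -13, -13, -13, -13, -13, -13, -13]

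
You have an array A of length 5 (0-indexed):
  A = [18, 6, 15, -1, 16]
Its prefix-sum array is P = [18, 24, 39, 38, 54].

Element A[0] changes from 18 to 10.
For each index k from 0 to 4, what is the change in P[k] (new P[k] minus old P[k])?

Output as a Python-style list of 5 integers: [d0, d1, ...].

Answer: [-8, -8, -8, -8, -8]

Derivation:
Element change: A[0] 18 -> 10, delta = -8
For k < 0: P[k] unchanged, delta_P[k] = 0
For k >= 0: P[k] shifts by exactly -8
Delta array: [-8, -8, -8, -8, -8]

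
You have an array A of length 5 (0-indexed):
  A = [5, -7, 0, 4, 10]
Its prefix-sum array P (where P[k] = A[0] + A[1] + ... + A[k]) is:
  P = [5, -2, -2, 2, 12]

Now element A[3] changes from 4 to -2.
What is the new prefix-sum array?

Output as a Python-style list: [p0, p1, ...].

Change: A[3] 4 -> -2, delta = -6
P[k] for k < 3: unchanged (A[3] not included)
P[k] for k >= 3: shift by delta = -6
  P[0] = 5 + 0 = 5
  P[1] = -2 + 0 = -2
  P[2] = -2 + 0 = -2
  P[3] = 2 + -6 = -4
  P[4] = 12 + -6 = 6

Answer: [5, -2, -2, -4, 6]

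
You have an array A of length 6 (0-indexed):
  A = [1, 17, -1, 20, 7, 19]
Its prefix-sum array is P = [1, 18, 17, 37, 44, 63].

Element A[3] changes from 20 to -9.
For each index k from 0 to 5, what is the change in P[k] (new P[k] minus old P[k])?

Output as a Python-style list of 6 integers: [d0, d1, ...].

Answer: [0, 0, 0, -29, -29, -29]

Derivation:
Element change: A[3] 20 -> -9, delta = -29
For k < 3: P[k] unchanged, delta_P[k] = 0
For k >= 3: P[k] shifts by exactly -29
Delta array: [0, 0, 0, -29, -29, -29]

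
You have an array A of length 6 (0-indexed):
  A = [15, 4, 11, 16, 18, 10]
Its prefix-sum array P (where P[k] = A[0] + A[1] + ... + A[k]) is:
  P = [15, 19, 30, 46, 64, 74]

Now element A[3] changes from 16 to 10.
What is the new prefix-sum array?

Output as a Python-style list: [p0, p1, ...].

Change: A[3] 16 -> 10, delta = -6
P[k] for k < 3: unchanged (A[3] not included)
P[k] for k >= 3: shift by delta = -6
  P[0] = 15 + 0 = 15
  P[1] = 19 + 0 = 19
  P[2] = 30 + 0 = 30
  P[3] = 46 + -6 = 40
  P[4] = 64 + -6 = 58
  P[5] = 74 + -6 = 68

Answer: [15, 19, 30, 40, 58, 68]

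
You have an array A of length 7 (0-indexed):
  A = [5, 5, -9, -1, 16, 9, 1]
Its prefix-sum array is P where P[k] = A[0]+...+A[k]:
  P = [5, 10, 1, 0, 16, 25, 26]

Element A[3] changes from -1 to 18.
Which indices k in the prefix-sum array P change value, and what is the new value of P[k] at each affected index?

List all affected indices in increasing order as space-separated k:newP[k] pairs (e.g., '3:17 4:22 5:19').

P[k] = A[0] + ... + A[k]
P[k] includes A[3] iff k >= 3
Affected indices: 3, 4, ..., 6; delta = 19
  P[3]: 0 + 19 = 19
  P[4]: 16 + 19 = 35
  P[5]: 25 + 19 = 44
  P[6]: 26 + 19 = 45

Answer: 3:19 4:35 5:44 6:45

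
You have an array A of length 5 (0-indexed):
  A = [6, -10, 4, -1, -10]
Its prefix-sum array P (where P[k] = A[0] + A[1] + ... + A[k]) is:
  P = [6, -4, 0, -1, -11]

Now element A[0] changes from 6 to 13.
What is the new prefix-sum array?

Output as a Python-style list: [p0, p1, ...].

Change: A[0] 6 -> 13, delta = 7
P[k] for k < 0: unchanged (A[0] not included)
P[k] for k >= 0: shift by delta = 7
  P[0] = 6 + 7 = 13
  P[1] = -4 + 7 = 3
  P[2] = 0 + 7 = 7
  P[3] = -1 + 7 = 6
  P[4] = -11 + 7 = -4

Answer: [13, 3, 7, 6, -4]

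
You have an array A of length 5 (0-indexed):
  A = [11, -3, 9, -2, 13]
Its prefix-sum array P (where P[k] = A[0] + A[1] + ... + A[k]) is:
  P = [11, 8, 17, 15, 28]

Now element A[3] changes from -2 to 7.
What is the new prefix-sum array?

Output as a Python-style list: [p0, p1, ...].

Answer: [11, 8, 17, 24, 37]

Derivation:
Change: A[3] -2 -> 7, delta = 9
P[k] for k < 3: unchanged (A[3] not included)
P[k] for k >= 3: shift by delta = 9
  P[0] = 11 + 0 = 11
  P[1] = 8 + 0 = 8
  P[2] = 17 + 0 = 17
  P[3] = 15 + 9 = 24
  P[4] = 28 + 9 = 37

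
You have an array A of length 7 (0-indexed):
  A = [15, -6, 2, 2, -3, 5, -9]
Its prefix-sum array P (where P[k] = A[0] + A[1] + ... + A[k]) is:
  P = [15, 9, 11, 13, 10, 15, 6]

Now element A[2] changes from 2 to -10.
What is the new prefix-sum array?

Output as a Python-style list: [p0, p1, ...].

Change: A[2] 2 -> -10, delta = -12
P[k] for k < 2: unchanged (A[2] not included)
P[k] for k >= 2: shift by delta = -12
  P[0] = 15 + 0 = 15
  P[1] = 9 + 0 = 9
  P[2] = 11 + -12 = -1
  P[3] = 13 + -12 = 1
  P[4] = 10 + -12 = -2
  P[5] = 15 + -12 = 3
  P[6] = 6 + -12 = -6

Answer: [15, 9, -1, 1, -2, 3, -6]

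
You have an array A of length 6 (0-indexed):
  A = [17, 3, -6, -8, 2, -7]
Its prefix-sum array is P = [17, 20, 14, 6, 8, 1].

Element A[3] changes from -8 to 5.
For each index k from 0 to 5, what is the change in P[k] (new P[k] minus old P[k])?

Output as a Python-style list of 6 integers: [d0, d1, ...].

Element change: A[3] -8 -> 5, delta = 13
For k < 3: P[k] unchanged, delta_P[k] = 0
For k >= 3: P[k] shifts by exactly 13
Delta array: [0, 0, 0, 13, 13, 13]

Answer: [0, 0, 0, 13, 13, 13]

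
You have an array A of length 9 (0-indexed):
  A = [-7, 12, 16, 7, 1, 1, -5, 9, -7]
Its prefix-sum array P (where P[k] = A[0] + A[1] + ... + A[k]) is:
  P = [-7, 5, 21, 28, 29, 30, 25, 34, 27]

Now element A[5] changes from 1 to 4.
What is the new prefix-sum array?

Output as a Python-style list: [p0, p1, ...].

Answer: [-7, 5, 21, 28, 29, 33, 28, 37, 30]

Derivation:
Change: A[5] 1 -> 4, delta = 3
P[k] for k < 5: unchanged (A[5] not included)
P[k] for k >= 5: shift by delta = 3
  P[0] = -7 + 0 = -7
  P[1] = 5 + 0 = 5
  P[2] = 21 + 0 = 21
  P[3] = 28 + 0 = 28
  P[4] = 29 + 0 = 29
  P[5] = 30 + 3 = 33
  P[6] = 25 + 3 = 28
  P[7] = 34 + 3 = 37
  P[8] = 27 + 3 = 30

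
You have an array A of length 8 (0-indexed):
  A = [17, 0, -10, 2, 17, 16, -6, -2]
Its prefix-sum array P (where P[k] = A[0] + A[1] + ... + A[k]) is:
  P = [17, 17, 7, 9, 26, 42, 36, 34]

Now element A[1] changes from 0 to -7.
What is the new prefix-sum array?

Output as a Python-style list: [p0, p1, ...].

Answer: [17, 10, 0, 2, 19, 35, 29, 27]

Derivation:
Change: A[1] 0 -> -7, delta = -7
P[k] for k < 1: unchanged (A[1] not included)
P[k] for k >= 1: shift by delta = -7
  P[0] = 17 + 0 = 17
  P[1] = 17 + -7 = 10
  P[2] = 7 + -7 = 0
  P[3] = 9 + -7 = 2
  P[4] = 26 + -7 = 19
  P[5] = 42 + -7 = 35
  P[6] = 36 + -7 = 29
  P[7] = 34 + -7 = 27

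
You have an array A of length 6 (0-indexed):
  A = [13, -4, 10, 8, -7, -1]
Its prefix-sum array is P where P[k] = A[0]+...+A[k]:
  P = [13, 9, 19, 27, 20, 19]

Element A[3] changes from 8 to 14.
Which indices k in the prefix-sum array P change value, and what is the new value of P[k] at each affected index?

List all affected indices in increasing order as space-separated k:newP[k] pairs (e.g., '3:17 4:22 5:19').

P[k] = A[0] + ... + A[k]
P[k] includes A[3] iff k >= 3
Affected indices: 3, 4, ..., 5; delta = 6
  P[3]: 27 + 6 = 33
  P[4]: 20 + 6 = 26
  P[5]: 19 + 6 = 25

Answer: 3:33 4:26 5:25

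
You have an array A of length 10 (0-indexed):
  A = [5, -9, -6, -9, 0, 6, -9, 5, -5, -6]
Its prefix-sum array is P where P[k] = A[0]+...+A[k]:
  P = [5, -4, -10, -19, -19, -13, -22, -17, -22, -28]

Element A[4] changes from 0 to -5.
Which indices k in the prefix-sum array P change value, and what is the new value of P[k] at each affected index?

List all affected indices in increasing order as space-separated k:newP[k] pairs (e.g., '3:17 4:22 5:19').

Answer: 4:-24 5:-18 6:-27 7:-22 8:-27 9:-33

Derivation:
P[k] = A[0] + ... + A[k]
P[k] includes A[4] iff k >= 4
Affected indices: 4, 5, ..., 9; delta = -5
  P[4]: -19 + -5 = -24
  P[5]: -13 + -5 = -18
  P[6]: -22 + -5 = -27
  P[7]: -17 + -5 = -22
  P[8]: -22 + -5 = -27
  P[9]: -28 + -5 = -33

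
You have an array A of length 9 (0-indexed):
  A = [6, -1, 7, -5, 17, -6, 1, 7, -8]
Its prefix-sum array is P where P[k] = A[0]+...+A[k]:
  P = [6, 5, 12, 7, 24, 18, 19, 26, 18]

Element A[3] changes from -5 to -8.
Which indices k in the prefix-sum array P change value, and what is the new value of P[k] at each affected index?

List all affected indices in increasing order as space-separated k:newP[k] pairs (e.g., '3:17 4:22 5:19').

P[k] = A[0] + ... + A[k]
P[k] includes A[3] iff k >= 3
Affected indices: 3, 4, ..., 8; delta = -3
  P[3]: 7 + -3 = 4
  P[4]: 24 + -3 = 21
  P[5]: 18 + -3 = 15
  P[6]: 19 + -3 = 16
  P[7]: 26 + -3 = 23
  P[8]: 18 + -3 = 15

Answer: 3:4 4:21 5:15 6:16 7:23 8:15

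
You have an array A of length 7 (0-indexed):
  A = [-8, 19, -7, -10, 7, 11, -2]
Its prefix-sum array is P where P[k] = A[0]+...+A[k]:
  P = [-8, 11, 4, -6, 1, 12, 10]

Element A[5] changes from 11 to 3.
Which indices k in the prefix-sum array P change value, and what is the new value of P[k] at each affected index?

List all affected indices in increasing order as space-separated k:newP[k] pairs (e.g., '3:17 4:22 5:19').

P[k] = A[0] + ... + A[k]
P[k] includes A[5] iff k >= 5
Affected indices: 5, 6, ..., 6; delta = -8
  P[5]: 12 + -8 = 4
  P[6]: 10 + -8 = 2

Answer: 5:4 6:2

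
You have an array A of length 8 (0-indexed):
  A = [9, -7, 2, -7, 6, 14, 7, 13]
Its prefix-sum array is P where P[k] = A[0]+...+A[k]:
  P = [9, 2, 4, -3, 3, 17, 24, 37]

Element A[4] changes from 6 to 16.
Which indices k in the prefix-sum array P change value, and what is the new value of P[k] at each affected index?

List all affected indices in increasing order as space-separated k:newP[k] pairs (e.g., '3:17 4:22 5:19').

Answer: 4:13 5:27 6:34 7:47

Derivation:
P[k] = A[0] + ... + A[k]
P[k] includes A[4] iff k >= 4
Affected indices: 4, 5, ..., 7; delta = 10
  P[4]: 3 + 10 = 13
  P[5]: 17 + 10 = 27
  P[6]: 24 + 10 = 34
  P[7]: 37 + 10 = 47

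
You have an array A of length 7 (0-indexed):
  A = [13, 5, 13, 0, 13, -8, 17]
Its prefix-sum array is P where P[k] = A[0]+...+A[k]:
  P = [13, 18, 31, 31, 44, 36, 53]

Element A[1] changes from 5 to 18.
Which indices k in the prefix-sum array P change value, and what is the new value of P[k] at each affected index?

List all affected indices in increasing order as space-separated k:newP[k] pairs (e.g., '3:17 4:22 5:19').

P[k] = A[0] + ... + A[k]
P[k] includes A[1] iff k >= 1
Affected indices: 1, 2, ..., 6; delta = 13
  P[1]: 18 + 13 = 31
  P[2]: 31 + 13 = 44
  P[3]: 31 + 13 = 44
  P[4]: 44 + 13 = 57
  P[5]: 36 + 13 = 49
  P[6]: 53 + 13 = 66

Answer: 1:31 2:44 3:44 4:57 5:49 6:66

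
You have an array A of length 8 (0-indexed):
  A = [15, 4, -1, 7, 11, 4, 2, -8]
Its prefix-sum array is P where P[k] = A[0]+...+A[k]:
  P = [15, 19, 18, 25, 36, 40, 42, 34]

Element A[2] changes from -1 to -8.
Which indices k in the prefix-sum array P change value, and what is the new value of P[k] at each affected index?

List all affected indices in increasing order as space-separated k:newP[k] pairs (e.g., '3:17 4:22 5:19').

P[k] = A[0] + ... + A[k]
P[k] includes A[2] iff k >= 2
Affected indices: 2, 3, ..., 7; delta = -7
  P[2]: 18 + -7 = 11
  P[3]: 25 + -7 = 18
  P[4]: 36 + -7 = 29
  P[5]: 40 + -7 = 33
  P[6]: 42 + -7 = 35
  P[7]: 34 + -7 = 27

Answer: 2:11 3:18 4:29 5:33 6:35 7:27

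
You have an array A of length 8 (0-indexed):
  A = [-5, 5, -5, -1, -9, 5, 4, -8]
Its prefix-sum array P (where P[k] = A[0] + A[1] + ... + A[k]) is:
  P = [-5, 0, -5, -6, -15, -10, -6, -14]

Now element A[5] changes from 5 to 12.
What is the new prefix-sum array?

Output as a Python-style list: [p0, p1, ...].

Answer: [-5, 0, -5, -6, -15, -3, 1, -7]

Derivation:
Change: A[5] 5 -> 12, delta = 7
P[k] for k < 5: unchanged (A[5] not included)
P[k] for k >= 5: shift by delta = 7
  P[0] = -5 + 0 = -5
  P[1] = 0 + 0 = 0
  P[2] = -5 + 0 = -5
  P[3] = -6 + 0 = -6
  P[4] = -15 + 0 = -15
  P[5] = -10 + 7 = -3
  P[6] = -6 + 7 = 1
  P[7] = -14 + 7 = -7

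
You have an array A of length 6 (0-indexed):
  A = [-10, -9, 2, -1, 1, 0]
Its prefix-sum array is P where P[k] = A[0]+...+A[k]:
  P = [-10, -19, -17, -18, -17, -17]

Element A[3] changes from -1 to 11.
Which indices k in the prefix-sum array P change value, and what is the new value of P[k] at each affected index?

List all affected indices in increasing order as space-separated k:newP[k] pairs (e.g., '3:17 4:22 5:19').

P[k] = A[0] + ... + A[k]
P[k] includes A[3] iff k >= 3
Affected indices: 3, 4, ..., 5; delta = 12
  P[3]: -18 + 12 = -6
  P[4]: -17 + 12 = -5
  P[5]: -17 + 12 = -5

Answer: 3:-6 4:-5 5:-5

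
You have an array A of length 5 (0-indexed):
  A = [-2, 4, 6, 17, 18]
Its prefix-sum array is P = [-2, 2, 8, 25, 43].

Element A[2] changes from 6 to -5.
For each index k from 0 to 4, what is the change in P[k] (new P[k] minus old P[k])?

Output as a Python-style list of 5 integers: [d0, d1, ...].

Answer: [0, 0, -11, -11, -11]

Derivation:
Element change: A[2] 6 -> -5, delta = -11
For k < 2: P[k] unchanged, delta_P[k] = 0
For k >= 2: P[k] shifts by exactly -11
Delta array: [0, 0, -11, -11, -11]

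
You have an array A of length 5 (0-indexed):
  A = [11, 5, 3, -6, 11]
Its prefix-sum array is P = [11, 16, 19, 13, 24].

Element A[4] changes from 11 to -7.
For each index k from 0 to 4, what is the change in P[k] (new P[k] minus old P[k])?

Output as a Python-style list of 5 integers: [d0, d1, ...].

Element change: A[4] 11 -> -7, delta = -18
For k < 4: P[k] unchanged, delta_P[k] = 0
For k >= 4: P[k] shifts by exactly -18
Delta array: [0, 0, 0, 0, -18]

Answer: [0, 0, 0, 0, -18]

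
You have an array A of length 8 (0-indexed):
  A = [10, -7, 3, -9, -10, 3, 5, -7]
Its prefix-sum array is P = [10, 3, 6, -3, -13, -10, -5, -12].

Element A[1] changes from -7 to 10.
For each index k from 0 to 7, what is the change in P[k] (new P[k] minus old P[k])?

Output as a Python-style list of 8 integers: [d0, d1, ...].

Element change: A[1] -7 -> 10, delta = 17
For k < 1: P[k] unchanged, delta_P[k] = 0
For k >= 1: P[k] shifts by exactly 17
Delta array: [0, 17, 17, 17, 17, 17, 17, 17]

Answer: [0, 17, 17, 17, 17, 17, 17, 17]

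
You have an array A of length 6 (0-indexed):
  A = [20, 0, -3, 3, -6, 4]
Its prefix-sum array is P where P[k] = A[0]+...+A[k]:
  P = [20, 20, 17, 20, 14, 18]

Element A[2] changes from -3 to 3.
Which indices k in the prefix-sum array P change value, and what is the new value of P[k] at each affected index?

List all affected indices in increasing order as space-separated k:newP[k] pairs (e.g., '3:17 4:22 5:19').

P[k] = A[0] + ... + A[k]
P[k] includes A[2] iff k >= 2
Affected indices: 2, 3, ..., 5; delta = 6
  P[2]: 17 + 6 = 23
  P[3]: 20 + 6 = 26
  P[4]: 14 + 6 = 20
  P[5]: 18 + 6 = 24

Answer: 2:23 3:26 4:20 5:24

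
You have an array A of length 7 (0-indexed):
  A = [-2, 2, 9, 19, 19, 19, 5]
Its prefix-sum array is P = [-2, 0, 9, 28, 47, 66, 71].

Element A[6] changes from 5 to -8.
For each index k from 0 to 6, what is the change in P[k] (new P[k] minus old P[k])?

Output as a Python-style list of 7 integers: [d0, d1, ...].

Answer: [0, 0, 0, 0, 0, 0, -13]

Derivation:
Element change: A[6] 5 -> -8, delta = -13
For k < 6: P[k] unchanged, delta_P[k] = 0
For k >= 6: P[k] shifts by exactly -13
Delta array: [0, 0, 0, 0, 0, 0, -13]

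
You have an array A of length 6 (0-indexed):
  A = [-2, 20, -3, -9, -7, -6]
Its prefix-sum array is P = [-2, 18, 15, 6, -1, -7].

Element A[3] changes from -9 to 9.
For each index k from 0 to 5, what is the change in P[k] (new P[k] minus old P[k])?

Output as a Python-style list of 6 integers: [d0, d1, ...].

Element change: A[3] -9 -> 9, delta = 18
For k < 3: P[k] unchanged, delta_P[k] = 0
For k >= 3: P[k] shifts by exactly 18
Delta array: [0, 0, 0, 18, 18, 18]

Answer: [0, 0, 0, 18, 18, 18]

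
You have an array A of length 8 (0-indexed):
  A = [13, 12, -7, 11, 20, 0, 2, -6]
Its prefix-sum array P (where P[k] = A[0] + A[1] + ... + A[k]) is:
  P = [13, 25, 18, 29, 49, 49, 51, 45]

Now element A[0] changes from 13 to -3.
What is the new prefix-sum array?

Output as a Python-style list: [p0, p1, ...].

Answer: [-3, 9, 2, 13, 33, 33, 35, 29]

Derivation:
Change: A[0] 13 -> -3, delta = -16
P[k] for k < 0: unchanged (A[0] not included)
P[k] for k >= 0: shift by delta = -16
  P[0] = 13 + -16 = -3
  P[1] = 25 + -16 = 9
  P[2] = 18 + -16 = 2
  P[3] = 29 + -16 = 13
  P[4] = 49 + -16 = 33
  P[5] = 49 + -16 = 33
  P[6] = 51 + -16 = 35
  P[7] = 45 + -16 = 29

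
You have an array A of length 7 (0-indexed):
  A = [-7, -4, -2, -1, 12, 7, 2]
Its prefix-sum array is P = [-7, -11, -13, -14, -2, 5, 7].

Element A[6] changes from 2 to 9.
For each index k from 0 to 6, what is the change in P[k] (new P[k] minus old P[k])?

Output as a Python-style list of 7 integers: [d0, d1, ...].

Element change: A[6] 2 -> 9, delta = 7
For k < 6: P[k] unchanged, delta_P[k] = 0
For k >= 6: P[k] shifts by exactly 7
Delta array: [0, 0, 0, 0, 0, 0, 7]

Answer: [0, 0, 0, 0, 0, 0, 7]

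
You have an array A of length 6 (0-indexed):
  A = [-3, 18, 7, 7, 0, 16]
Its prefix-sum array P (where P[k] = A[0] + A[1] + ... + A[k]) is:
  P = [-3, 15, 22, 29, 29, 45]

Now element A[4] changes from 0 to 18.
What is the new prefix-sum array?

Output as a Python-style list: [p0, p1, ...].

Change: A[4] 0 -> 18, delta = 18
P[k] for k < 4: unchanged (A[4] not included)
P[k] for k >= 4: shift by delta = 18
  P[0] = -3 + 0 = -3
  P[1] = 15 + 0 = 15
  P[2] = 22 + 0 = 22
  P[3] = 29 + 0 = 29
  P[4] = 29 + 18 = 47
  P[5] = 45 + 18 = 63

Answer: [-3, 15, 22, 29, 47, 63]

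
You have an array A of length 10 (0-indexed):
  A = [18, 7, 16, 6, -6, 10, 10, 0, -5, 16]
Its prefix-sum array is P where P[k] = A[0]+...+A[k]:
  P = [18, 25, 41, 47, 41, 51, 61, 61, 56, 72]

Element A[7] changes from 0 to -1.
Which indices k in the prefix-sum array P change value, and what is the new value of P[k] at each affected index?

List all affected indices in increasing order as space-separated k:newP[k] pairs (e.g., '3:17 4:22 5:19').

P[k] = A[0] + ... + A[k]
P[k] includes A[7] iff k >= 7
Affected indices: 7, 8, ..., 9; delta = -1
  P[7]: 61 + -1 = 60
  P[8]: 56 + -1 = 55
  P[9]: 72 + -1 = 71

Answer: 7:60 8:55 9:71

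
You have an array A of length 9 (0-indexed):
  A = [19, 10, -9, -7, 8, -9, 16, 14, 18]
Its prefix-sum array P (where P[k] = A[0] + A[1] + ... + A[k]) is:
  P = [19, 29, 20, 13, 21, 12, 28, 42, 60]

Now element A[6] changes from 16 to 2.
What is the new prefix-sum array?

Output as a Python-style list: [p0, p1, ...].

Change: A[6] 16 -> 2, delta = -14
P[k] for k < 6: unchanged (A[6] not included)
P[k] for k >= 6: shift by delta = -14
  P[0] = 19 + 0 = 19
  P[1] = 29 + 0 = 29
  P[2] = 20 + 0 = 20
  P[3] = 13 + 0 = 13
  P[4] = 21 + 0 = 21
  P[5] = 12 + 0 = 12
  P[6] = 28 + -14 = 14
  P[7] = 42 + -14 = 28
  P[8] = 60 + -14 = 46

Answer: [19, 29, 20, 13, 21, 12, 14, 28, 46]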